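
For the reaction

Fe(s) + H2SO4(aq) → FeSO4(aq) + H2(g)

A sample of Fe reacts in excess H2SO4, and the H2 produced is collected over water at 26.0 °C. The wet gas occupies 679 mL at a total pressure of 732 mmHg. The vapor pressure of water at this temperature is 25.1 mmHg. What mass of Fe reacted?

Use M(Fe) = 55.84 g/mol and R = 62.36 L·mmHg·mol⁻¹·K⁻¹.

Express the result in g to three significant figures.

P(H2) = 732 − 25.1 = 706.9 mmHg
n(H2) = PV/RT = (706.9 × 0.6790) / (62.36 × 299.15) = 0.02573 mol
n(Fe) = (1/1) × 0.02573 = 0.02573 mol
m(Fe) = 0.02573 × 55.84 = 1.437 g

1.44 g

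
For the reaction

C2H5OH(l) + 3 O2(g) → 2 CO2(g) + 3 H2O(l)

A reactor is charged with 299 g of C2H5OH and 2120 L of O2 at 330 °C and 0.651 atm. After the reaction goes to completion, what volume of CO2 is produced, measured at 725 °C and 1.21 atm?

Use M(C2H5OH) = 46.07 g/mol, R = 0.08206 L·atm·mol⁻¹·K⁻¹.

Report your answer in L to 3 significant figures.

879 L

n(C2H5OH) = 299 / 46.07 = 6.490 mol
n(O2) = PV/RT = (0.651 × 2120) / (0.08206 × 603.15) = 27.88 mol
For 6.490 mol C2H5OH, stoichiometry requires (3/1) × 6.490 = 19.47 mol O2; 27.88 mol is available, so C2H5OH is limiting.
n(CO2) = (2/1) × 6.490 = 12.98 mol
V(CO2) = nRT/P = 12.98 × 0.08206 × 998.15 / 1.21 = 878.7 L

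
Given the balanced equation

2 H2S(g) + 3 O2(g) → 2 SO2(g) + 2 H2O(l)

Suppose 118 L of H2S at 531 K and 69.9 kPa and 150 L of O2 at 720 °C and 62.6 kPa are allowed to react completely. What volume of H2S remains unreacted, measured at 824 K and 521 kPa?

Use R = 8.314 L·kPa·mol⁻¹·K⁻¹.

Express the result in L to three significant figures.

14.6 L

n(H2S) = PV/RT = (69.9 × 118) / (8.314 × 531) = 1.868 mol
n(O2) = PV/RT = (62.6 × 150) / (8.314 × 993.15) = 1.137 mol
For 1.868 mol H2S, stoichiometry requires (3/2) × 1.868 = 2.802 mol O2; 1.137 mol is available, so O2 is limiting.
n(H2S) consumed = (2/3) × 1.137 = 0.7580 mol; remaining = 1.868 − 0.7580 = 1.110 mol
V(H2S) = nRT/P = 1.110 × 8.314 × 824 / 521 = 14.60 L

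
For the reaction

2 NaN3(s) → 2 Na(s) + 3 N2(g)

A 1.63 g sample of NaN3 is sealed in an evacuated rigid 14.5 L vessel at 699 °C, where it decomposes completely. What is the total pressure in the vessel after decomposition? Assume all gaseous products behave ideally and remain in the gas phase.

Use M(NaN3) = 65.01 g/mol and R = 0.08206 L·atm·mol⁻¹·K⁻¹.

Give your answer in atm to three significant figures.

0.207 atm

n(NaN3) = 1.63 / 65.01 = 0.02507 mol
n(gas produced) = (3/2) × 0.02507 = 0.03760 mol
P = nRT/V = 0.03760 × 0.08206 × 972.15 / 14.5 = 0.2069 atm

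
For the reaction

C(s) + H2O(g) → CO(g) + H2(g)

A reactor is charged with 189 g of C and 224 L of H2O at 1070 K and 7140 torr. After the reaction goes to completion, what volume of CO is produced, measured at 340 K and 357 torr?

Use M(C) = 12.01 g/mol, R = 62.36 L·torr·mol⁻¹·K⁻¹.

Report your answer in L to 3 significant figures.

935 L

n(C) = 189 / 12.01 = 15.74 mol
n(H2O) = PV/RT = (7140 × 224) / (62.36 × 1070) = 23.97 mol
For 15.74 mol C, stoichiometry requires (1/1) × 15.74 = 15.74 mol H2O; 23.97 mol is available, so C is limiting.
n(CO) = (1/1) × 15.74 = 15.74 mol
V(CO) = nRT/P = 15.74 × 62.36 × 340 / 357 = 934.8 L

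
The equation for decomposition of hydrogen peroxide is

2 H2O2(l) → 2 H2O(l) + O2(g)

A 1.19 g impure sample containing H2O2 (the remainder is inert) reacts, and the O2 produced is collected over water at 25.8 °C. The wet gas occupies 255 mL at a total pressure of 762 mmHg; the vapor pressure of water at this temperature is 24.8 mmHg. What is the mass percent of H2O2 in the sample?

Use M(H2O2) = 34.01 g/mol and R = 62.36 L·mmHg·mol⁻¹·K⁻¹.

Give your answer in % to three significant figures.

57.6 %

P(O2) = 762 − 24.8 = 737.2 mmHg
n(O2) = PV/RT = (737.2 × 0.2550) / (62.36 × 298.95) = 0.01008 mol
n(H2O2) = (2/1) × 0.01008 = 0.02016 mol
m(H2O2) = 0.02016 × 34.01 = 0.6856 g
%H2O2 = 0.6856 / 1.19 × 100 = 57.61%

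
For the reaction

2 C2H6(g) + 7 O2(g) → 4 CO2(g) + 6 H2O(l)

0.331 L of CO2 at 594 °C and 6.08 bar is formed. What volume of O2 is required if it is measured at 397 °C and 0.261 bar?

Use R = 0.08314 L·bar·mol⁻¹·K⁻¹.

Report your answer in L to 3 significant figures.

10.4 L

n(CO2) = PV/RT = (6.08 × 0.331) / (0.08314 × 867.15) = 0.02791 mol
n(O2) = (7/4) × 0.02791 = 0.04884 mol
V = nRT/P = 0.04884 × 0.08314 × 670.15 / 0.261 = 10.43 L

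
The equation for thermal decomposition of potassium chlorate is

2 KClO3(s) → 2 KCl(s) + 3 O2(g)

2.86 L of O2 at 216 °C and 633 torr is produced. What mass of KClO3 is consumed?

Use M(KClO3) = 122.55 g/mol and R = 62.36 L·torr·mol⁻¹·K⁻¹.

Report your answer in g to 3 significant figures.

4.85 g

n(O2) = PV/RT = (633 × 2.86) / (62.36 × 489.15) = 0.05935 mol
n(KClO3) = (2/3) × 0.05935 = 0.03957 mol
m(KClO3) = 0.03957 × 122.55 = 4.849 g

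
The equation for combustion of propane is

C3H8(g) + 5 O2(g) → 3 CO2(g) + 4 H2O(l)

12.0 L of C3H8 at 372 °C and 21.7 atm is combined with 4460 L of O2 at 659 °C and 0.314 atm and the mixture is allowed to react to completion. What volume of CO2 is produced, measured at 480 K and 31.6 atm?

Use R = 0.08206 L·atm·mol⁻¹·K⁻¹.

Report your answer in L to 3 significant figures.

13.7 L

n(C3H8) = PV/RT = (21.7 × 12.0) / (0.08206 × 645.15) = 4.919 mol
n(O2) = PV/RT = (0.314 × 4460) / (0.08206 × 932.15) = 18.31 mol
For 4.919 mol C3H8, stoichiometry requires (5/1) × 4.919 = 24.59 mol O2; 18.31 mol is available, so O2 is limiting.
n(CO2) = (3/5) × 18.31 = 10.99 mol
V(CO2) = nRT/P = 10.99 × 0.08206 × 480 / 31.6 = 13.70 L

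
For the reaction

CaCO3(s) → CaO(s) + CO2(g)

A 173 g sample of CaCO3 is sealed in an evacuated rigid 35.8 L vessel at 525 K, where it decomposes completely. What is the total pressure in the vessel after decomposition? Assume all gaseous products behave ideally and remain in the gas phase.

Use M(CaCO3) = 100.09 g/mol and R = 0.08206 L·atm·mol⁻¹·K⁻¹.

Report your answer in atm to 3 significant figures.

n(CaCO3) = 173 / 100.09 = 1.728 mol
n(gas produced) = (1/1) × 1.728 = 1.728 mol
P = nRT/V = 1.728 × 0.08206 × 525 / 35.8 = 2.079 atm

2.08 atm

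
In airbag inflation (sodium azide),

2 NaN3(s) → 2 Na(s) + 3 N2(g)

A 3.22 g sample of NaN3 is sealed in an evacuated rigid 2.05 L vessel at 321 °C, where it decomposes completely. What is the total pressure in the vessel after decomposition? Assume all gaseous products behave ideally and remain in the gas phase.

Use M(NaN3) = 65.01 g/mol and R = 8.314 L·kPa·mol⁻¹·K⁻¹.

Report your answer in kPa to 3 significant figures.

n(NaN3) = 3.22 / 65.01 = 0.04953 mol
n(gas produced) = (3/2) × 0.04953 = 0.07429 mol
P = nRT/V = 0.07429 × 8.314 × 594.15 / 2.05 = 179.0 kPa

179 kPa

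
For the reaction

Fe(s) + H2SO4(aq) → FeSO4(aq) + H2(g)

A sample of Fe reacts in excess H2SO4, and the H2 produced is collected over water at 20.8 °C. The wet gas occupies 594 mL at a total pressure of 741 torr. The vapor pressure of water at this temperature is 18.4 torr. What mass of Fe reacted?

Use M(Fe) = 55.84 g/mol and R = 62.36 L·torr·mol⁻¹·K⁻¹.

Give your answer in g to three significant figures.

P(H2) = 741 − 18.4 = 722.6 torr
n(H2) = PV/RT = (722.6 × 0.5940) / (62.36 × 293.95) = 0.02342 mol
n(Fe) = (1/1) × 0.02342 = 0.02342 mol
m(Fe) = 0.02342 × 55.84 = 1.308 g

1.31 g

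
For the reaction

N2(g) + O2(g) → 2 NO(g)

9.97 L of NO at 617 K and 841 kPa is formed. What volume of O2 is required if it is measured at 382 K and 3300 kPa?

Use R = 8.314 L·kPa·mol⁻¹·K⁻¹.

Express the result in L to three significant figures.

0.787 L

n(NO) = PV/RT = (841 × 9.97) / (8.314 × 617) = 1.635 mol
n(O2) = (1/2) × 1.635 = 0.8175 mol
V = nRT/P = 0.8175 × 8.314 × 382 / 3300 = 0.7868 L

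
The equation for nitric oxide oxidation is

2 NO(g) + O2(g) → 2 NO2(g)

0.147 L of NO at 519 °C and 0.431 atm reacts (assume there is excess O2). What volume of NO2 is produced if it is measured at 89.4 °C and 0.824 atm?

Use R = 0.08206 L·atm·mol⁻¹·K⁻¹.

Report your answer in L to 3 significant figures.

n(NO) = PV/RT = (0.431 × 0.147) / (0.08206 × 792.15) = 0.0009747 mol
n(NO2) = (2/2) × 0.0009747 = 0.0009747 mol
V = nRT/P = 0.0009747 × 0.08206 × 362.55 / 0.824 = 0.03519 L

0.0352 L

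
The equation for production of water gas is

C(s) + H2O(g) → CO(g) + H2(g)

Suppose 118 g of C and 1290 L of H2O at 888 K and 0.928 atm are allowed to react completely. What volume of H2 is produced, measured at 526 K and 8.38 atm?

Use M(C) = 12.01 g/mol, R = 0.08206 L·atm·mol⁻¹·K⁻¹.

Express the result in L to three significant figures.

50.6 L

n(C) = 118 / 12.01 = 9.825 mol
n(H2O) = PV/RT = (0.928 × 1290) / (0.08206 × 888) = 16.43 mol
For 9.825 mol C, stoichiometry requires (1/1) × 9.825 = 9.825 mol H2O; 16.43 mol is available, so C is limiting.
n(H2) = (1/1) × 9.825 = 9.825 mol
V(H2) = nRT/P = 9.825 × 0.08206 × 526 / 8.38 = 50.61 L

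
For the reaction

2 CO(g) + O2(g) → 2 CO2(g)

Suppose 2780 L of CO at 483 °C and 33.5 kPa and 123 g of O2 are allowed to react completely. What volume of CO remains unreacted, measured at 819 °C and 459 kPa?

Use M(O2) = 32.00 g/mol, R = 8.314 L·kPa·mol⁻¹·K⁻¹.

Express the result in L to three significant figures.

n(CO) = PV/RT = (33.5 × 2780) / (8.314 × 756.15) = 14.81 mol
n(O2) = 123 / 32.00 = 3.844 mol
For 14.81 mol CO, stoichiometry requires (1/2) × 14.81 = 7.405 mol O2; 3.844 mol is available, so O2 is limiting.
n(CO) consumed = (2/1) × 3.844 = 7.688 mol; remaining = 14.81 − 7.688 = 7.122 mol
V(CO) = nRT/P = 7.122 × 8.314 × 1092.15 / 459 = 140.9 L

141 L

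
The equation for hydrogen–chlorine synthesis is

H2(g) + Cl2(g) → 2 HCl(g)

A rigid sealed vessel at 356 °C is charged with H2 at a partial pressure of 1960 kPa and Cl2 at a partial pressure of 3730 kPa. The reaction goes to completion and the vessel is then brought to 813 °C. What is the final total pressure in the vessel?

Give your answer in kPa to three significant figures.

At constant V, partial pressures at 356 °C are proportional to moles, so apply stoichiometry directly to pressures.
P(Cl2) required for 1960 kPa of H2 = (1/1) × 1960 = 1960 kPa; available 3730 kPa, so H2 is limiting.
P(Cl2) remaining = 3730 − (1/1) × 1960 = 1770 kPa
P(gaseous products) = (2)/1 × 1960 = 3920 kPa
P_total at 356 °C = 1770 + 3920 = 5690 kPa
Scaling to 813 °C: P = 5690 × 1086.15/629.15 = 9823 kPa

9820 kPa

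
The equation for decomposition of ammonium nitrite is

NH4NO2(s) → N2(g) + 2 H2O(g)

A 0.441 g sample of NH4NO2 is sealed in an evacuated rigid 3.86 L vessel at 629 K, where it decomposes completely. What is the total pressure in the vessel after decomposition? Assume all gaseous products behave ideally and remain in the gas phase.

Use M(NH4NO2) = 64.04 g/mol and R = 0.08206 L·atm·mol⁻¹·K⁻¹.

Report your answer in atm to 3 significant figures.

0.276 atm

n(NH4NO2) = 0.441 / 64.04 = 0.006886 mol
n(gas produced) = (3/1) × 0.006886 = 0.02066 mol
P = nRT/V = 0.02066 × 0.08206 × 629 / 3.86 = 0.2763 atm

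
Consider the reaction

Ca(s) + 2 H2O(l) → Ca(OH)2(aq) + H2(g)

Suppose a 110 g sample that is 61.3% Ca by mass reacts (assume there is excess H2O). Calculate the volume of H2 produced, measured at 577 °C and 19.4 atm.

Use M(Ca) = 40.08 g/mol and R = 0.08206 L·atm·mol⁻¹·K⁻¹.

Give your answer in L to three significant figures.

mass of Ca = 110 × 61.3/100 = 67.43 g
n(Ca) = 67.43 / 40.08 = 1.682 mol
n(H2) = (1/1) × 1.682 = 1.682 mol
V = nRT/P = 1.682 × 0.08206 × 850.15 / 19.4 = 6.049 L

6.05 L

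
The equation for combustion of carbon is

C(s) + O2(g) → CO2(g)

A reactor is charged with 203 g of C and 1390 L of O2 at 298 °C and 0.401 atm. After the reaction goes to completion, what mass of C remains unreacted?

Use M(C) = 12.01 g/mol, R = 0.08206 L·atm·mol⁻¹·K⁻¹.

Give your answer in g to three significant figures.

n(C) = 203 / 12.01 = 16.90 mol
n(O2) = PV/RT = (0.401 × 1390) / (0.08206 × 571.15) = 11.89 mol
For 16.90 mol C, stoichiometry requires (1/1) × 16.90 = 16.90 mol O2; 11.89 mol is available, so O2 is limiting.
n(C) consumed = (1/1) × 11.89 = 11.89 mol; remaining = 16.90 − 11.89 = 5.010 mol
m(C) = 5.010 × 12.01 = 60.17 g

60.2 g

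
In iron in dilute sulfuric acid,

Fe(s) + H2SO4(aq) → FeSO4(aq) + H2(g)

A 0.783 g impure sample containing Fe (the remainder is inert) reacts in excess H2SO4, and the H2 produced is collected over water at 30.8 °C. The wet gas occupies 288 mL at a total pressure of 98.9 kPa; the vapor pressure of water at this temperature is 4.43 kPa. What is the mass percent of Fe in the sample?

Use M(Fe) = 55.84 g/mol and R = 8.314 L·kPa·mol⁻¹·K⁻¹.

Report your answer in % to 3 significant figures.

P(H2) = 98.9 − 4.43 = 94.47 kPa
n(H2) = PV/RT = (94.47 × 0.2880) / (8.314 × 303.95) = 0.01077 mol
n(Fe) = (1/1) × 0.01077 = 0.01077 mol
m(Fe) = 0.01077 × 55.84 = 0.6014 g
%Fe = 0.6014 / 0.783 × 100 = 76.81%

76.8 %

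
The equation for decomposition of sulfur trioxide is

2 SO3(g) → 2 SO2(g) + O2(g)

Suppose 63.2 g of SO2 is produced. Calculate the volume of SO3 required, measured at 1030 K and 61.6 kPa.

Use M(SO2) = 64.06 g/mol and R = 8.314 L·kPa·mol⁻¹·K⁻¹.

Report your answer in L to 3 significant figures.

n(SO2) = 63.20 / 64.06 = 0.9866 mol
n(SO3) = (2/2) × 0.9866 = 0.9866 mol
V = nRT/P = 0.9866 × 8.314 × 1030 / 61.6 = 137.2 L

137 L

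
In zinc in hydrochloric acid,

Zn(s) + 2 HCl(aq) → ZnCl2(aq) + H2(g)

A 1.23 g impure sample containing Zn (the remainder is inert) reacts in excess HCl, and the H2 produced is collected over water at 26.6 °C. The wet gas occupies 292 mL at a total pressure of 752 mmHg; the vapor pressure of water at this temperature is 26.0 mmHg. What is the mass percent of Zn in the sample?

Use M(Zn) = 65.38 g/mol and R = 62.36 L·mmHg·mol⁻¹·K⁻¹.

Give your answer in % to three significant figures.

P(H2) = 752 − 26.0 = 726.0 mmHg
n(H2) = PV/RT = (726.0 × 0.2920) / (62.36 × 299.75) = 0.01134 mol
n(Zn) = (1/1) × 0.01134 = 0.01134 mol
m(Zn) = 0.01134 × 65.38 = 0.7414 g
%Zn = 0.7414 / 1.23 × 100 = 60.28%

60.3 %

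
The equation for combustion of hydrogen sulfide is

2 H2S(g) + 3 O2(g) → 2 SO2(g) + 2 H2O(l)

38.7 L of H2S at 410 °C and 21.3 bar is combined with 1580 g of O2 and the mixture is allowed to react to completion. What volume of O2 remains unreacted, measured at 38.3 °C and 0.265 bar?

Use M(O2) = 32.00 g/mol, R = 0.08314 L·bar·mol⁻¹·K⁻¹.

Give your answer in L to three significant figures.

n(H2S) = PV/RT = (21.3 × 38.7) / (0.08314 × 683.15) = 14.51 mol
n(O2) = 1580 / 32.00 = 49.38 mol
For 14.51 mol H2S, stoichiometry requires (3/2) × 14.51 = 21.77 mol O2; 49.38 mol is available, so H2S is limiting.
n(O2) consumed = (3/2) × 14.51 = 21.77 mol; remaining = 49.38 − 21.77 = 27.61 mol
V(O2) = nRT/P = 27.61 × 0.08314 × 311.45 / 0.265 = 2698 L

2700 L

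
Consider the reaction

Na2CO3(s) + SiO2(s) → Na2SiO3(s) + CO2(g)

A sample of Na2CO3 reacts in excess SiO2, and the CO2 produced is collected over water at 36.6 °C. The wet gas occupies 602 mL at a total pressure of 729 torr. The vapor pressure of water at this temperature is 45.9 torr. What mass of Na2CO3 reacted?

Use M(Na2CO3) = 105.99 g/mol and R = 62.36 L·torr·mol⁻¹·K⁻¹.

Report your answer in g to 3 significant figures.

P(CO2) = 729 − 45.9 = 683.1 torr
n(CO2) = PV/RT = (683.1 × 0.6020) / (62.36 × 309.75) = 0.02129 mol
n(Na2CO3) = (1/1) × 0.02129 = 0.02129 mol
m(Na2CO3) = 0.02129 × 105.99 = 2.257 g

2.26 g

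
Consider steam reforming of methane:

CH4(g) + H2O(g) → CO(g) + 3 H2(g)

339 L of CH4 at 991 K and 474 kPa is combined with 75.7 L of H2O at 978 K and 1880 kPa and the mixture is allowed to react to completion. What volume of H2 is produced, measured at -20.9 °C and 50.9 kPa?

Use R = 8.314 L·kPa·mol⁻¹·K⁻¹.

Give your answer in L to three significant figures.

2160 L

n(CH4) = PV/RT = (474 × 339) / (8.314 × 991) = 19.50 mol
n(H2O) = PV/RT = (1880 × 75.7) / (8.314 × 978) = 17.50 mol
For 19.50 mol CH4, stoichiometry requires (1/1) × 19.50 = 19.50 mol H2O; 17.50 mol is available, so H2O is limiting.
n(H2) = (3/1) × 17.50 = 52.50 mol
V(H2) = nRT/P = 52.50 × 8.314 × 252.25 / 50.9 = 2163 L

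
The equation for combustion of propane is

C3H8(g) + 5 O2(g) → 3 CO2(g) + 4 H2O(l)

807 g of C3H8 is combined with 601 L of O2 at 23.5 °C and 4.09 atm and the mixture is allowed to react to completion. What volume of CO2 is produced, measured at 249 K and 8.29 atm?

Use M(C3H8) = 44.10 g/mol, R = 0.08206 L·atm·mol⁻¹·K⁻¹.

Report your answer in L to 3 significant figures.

135 L

n(C3H8) = 807 / 44.10 = 18.30 mol
n(O2) = PV/RT = (4.09 × 601) / (0.08206 × 296.65) = 101.0 mol
For 18.30 mol C3H8, stoichiometry requires (5/1) × 18.30 = 91.50 mol O2; 101.0 mol is available, so C3H8 is limiting.
n(CO2) = (3/1) × 18.30 = 54.90 mol
V(CO2) = nRT/P = 54.90 × 0.08206 × 249 / 8.29 = 135.3 L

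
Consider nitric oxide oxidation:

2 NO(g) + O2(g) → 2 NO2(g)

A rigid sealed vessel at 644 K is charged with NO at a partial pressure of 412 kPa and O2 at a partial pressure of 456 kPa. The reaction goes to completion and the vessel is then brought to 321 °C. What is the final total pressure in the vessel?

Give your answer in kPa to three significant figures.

611 kPa

At constant V, partial pressures at 644 K are proportional to moles, so apply stoichiometry directly to pressures.
P(O2) required for 412 kPa of NO = (1/2) × 412 = 206.0 kPa; available 456 kPa, so NO is limiting.
P(O2) remaining = 456 − (1/2) × 412 = 250.0 kPa
P(gaseous products) = (2)/2 × 412 = 412.0 kPa
P_total at 644 K = 250.0 + 412.0 = 662.0 kPa
Scaling to 321 °C: P = 662.0 × 594.15/644 = 610.8 kPa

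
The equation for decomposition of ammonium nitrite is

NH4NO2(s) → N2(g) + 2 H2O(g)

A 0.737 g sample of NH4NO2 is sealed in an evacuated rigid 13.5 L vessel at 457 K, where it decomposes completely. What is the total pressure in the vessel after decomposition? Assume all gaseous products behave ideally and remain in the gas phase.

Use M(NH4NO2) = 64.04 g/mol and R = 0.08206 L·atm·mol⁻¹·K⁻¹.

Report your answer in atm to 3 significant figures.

0.0959 atm

n(NH4NO2) = 0.737 / 64.04 = 0.01151 mol
n(gas produced) = (3/1) × 0.01151 = 0.03453 mol
P = nRT/V = 0.03453 × 0.08206 × 457 / 13.5 = 0.09592 atm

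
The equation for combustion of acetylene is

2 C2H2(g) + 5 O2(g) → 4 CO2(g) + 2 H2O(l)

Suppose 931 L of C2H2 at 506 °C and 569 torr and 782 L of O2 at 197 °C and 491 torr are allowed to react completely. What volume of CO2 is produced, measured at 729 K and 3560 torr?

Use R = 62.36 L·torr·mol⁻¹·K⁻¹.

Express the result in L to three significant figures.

n(C2H2) = PV/RT = (569 × 931) / (62.36 × 779.15) = 10.90 mol
n(O2) = PV/RT = (491 × 782) / (62.36 × 470.15) = 13.10 mol
For 10.90 mol C2H2, stoichiometry requires (5/2) × 10.90 = 27.25 mol O2; 13.10 mol is available, so O2 is limiting.
n(CO2) = (4/5) × 13.10 = 10.48 mol
V(CO2) = nRT/P = 10.48 × 62.36 × 729 / 3560 = 133.8 L

134 L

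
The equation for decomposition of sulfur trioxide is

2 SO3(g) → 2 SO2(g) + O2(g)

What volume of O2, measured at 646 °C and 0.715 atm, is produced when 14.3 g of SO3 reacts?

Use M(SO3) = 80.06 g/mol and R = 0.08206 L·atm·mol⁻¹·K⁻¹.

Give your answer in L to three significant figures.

9.42 L

n(SO3) = 14.30 / 80.06 = 0.1786 mol
n(O2) = (1/2) × 0.1786 = 0.08930 mol
V = nRT/P = 0.08930 × 0.08206 × 919.15 / 0.715 = 9.420 L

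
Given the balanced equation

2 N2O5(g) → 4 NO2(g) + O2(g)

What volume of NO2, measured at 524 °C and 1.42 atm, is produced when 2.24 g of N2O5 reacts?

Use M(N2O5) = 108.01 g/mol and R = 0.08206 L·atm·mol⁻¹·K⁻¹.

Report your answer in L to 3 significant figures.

1.91 L

n(N2O5) = 2.240 / 108.01 = 0.02074 mol
n(NO2) = (4/2) × 0.02074 = 0.04148 mol
V = nRT/P = 0.04148 × 0.08206 × 797.15 / 1.42 = 1.911 L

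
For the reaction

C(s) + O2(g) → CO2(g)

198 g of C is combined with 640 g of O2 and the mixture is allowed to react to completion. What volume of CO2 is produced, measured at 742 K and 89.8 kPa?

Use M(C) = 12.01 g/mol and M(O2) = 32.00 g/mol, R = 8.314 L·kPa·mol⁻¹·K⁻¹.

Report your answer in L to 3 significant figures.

n(C) = 198 / 12.01 = 16.49 mol
n(O2) = 640 / 32.00 = 20.00 mol
For 16.49 mol C, stoichiometry requires (1/1) × 16.49 = 16.49 mol O2; 20.00 mol is available, so C is limiting.
n(CO2) = (1/1) × 16.49 = 16.49 mol
V(CO2) = nRT/P = 16.49 × 8.314 × 742 / 89.8 = 1133 L

1130 L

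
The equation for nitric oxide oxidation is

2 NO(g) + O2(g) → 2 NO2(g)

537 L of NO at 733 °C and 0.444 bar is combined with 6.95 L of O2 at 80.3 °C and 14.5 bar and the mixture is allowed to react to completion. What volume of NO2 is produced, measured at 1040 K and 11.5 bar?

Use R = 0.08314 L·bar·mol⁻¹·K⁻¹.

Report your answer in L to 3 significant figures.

21.4 L

n(NO) = PV/RT = (0.444 × 537) / (0.08314 × 1006.15) = 2.850 mol
n(O2) = PV/RT = (14.5 × 6.95) / (0.08314 × 353.45) = 3.429 mol
For 2.850 mol NO, stoichiometry requires (1/2) × 2.850 = 1.425 mol O2; 3.429 mol is available, so NO is limiting.
n(NO2) = (2/2) × 2.850 = 2.850 mol
V(NO2) = nRT/P = 2.850 × 0.08314 × 1040 / 11.5 = 21.43 L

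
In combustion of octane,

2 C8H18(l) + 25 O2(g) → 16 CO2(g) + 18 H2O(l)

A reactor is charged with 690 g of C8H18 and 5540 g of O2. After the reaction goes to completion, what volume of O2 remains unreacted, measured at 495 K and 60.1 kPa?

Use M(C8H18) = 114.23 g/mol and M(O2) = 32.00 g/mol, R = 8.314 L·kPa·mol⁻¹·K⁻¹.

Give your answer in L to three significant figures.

n(C8H18) = 690 / 114.23 = 6.040 mol
n(O2) = 5540 / 32.00 = 173.1 mol
For 6.040 mol C8H18, stoichiometry requires (25/2) × 6.040 = 75.50 mol O2; 173.1 mol is available, so C8H18 is limiting.
n(O2) consumed = (25/2) × 6.040 = 75.50 mol; remaining = 173.1 − 75.50 = 97.60 mol
V(O2) = nRT/P = 97.60 × 8.314 × 495 / 60.1 = 6683 L

6680 L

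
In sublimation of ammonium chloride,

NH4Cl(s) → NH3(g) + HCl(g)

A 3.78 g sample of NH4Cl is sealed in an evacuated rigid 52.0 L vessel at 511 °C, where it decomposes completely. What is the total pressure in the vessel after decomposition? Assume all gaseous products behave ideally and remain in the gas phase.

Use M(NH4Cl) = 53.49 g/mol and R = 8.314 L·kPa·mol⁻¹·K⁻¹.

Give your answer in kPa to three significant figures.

17.7 kPa

n(NH4Cl) = 3.78 / 53.49 = 0.07067 mol
n(gas produced) = (2/1) × 0.07067 = 0.1413 mol
P = nRT/V = 0.1413 × 8.314 × 784.15 / 52.0 = 17.72 kPa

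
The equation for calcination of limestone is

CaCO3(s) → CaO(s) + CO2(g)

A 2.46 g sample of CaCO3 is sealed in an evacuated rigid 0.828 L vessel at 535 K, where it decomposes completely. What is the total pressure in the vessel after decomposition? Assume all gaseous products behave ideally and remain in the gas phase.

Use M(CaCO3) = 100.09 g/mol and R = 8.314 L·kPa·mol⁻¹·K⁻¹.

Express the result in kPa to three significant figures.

n(CaCO3) = 2.46 / 100.09 = 0.02458 mol
n(gas produced) = (1/1) × 0.02458 = 0.02458 mol
P = nRT/V = 0.02458 × 8.314 × 535 / 0.828 = 132.0 kPa

132 kPa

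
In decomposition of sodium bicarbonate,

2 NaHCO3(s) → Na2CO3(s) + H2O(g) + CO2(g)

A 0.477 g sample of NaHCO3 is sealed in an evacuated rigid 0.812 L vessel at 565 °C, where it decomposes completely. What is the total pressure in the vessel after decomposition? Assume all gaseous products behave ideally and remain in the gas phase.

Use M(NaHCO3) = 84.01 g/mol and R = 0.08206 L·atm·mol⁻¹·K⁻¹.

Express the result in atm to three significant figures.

n(NaHCO3) = 0.477 / 84.01 = 0.005678 mol
n(gas produced) = (2/2) × 0.005678 = 0.005678 mol
P = nRT/V = 0.005678 × 0.08206 × 838.15 / 0.812 = 0.4809 atm

0.481 atm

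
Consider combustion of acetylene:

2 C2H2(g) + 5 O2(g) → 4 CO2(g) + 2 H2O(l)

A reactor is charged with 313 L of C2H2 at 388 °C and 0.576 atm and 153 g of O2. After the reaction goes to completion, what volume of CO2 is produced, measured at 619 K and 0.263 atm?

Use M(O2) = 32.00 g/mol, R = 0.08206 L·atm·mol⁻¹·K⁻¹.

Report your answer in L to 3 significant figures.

739 L

n(C2H2) = PV/RT = (0.576 × 313) / (0.08206 × 661.15) = 3.323 mol
n(O2) = 153 / 32.00 = 4.781 mol
For 3.323 mol C2H2, stoichiometry requires (5/2) × 3.323 = 8.307 mol O2; 4.781 mol is available, so O2 is limiting.
n(CO2) = (4/5) × 4.781 = 3.825 mol
V(CO2) = nRT/P = 3.825 × 0.08206 × 619 / 0.263 = 738.8 L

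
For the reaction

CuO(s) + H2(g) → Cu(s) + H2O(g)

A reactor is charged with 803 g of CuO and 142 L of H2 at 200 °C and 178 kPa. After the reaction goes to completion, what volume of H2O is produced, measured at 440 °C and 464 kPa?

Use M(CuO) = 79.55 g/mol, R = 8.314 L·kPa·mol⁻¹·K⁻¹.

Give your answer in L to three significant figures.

n(CuO) = 803 / 79.55 = 10.09 mol
n(H2) = PV/RT = (178 × 142) / (8.314 × 473.15) = 6.425 mol
For 10.09 mol CuO, stoichiometry requires (1/1) × 10.09 = 10.09 mol H2; 6.425 mol is available, so H2 is limiting.
n(H2O) = (1/1) × 6.425 = 6.425 mol
V(H2O) = nRT/P = 6.425 × 8.314 × 713.15 / 464 = 82.10 L

82.1 L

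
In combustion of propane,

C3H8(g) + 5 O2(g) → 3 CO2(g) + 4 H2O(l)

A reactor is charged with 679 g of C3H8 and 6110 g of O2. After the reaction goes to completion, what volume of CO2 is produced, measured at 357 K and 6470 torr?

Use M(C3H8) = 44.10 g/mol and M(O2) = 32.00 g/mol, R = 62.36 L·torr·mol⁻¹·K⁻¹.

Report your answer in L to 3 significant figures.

n(C3H8) = 679 / 44.10 = 15.40 mol
n(O2) = 6110 / 32.00 = 190.9 mol
For 15.40 mol C3H8, stoichiometry requires (5/1) × 15.40 = 77.00 mol O2; 190.9 mol is available, so C3H8 is limiting.
n(CO2) = (3/1) × 15.40 = 46.20 mol
V(CO2) = nRT/P = 46.20 × 62.36 × 357 / 6470 = 159.0 L

159 L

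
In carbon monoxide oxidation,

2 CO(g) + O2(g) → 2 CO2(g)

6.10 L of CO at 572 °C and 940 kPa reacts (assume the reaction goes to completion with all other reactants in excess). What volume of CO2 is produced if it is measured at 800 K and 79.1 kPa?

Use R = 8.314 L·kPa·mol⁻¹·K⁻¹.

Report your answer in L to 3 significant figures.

68.6 L

n(CO) = PV/RT = (940 × 6.10) / (8.314 × 845.15) = 0.8160 mol
n(CO2) = (2/2) × 0.8160 = 0.8160 mol
V = nRT/P = 0.8160 × 8.314 × 800 / 79.1 = 68.61 L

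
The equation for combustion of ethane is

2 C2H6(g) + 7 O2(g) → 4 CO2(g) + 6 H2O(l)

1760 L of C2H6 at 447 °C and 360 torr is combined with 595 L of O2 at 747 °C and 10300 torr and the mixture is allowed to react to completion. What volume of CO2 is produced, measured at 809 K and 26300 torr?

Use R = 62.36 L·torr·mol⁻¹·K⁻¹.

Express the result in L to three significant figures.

54.1 L

n(C2H6) = PV/RT = (360 × 1760) / (62.36 × 720.15) = 14.11 mol
n(O2) = PV/RT = (10300 × 595) / (62.36 × 1020.15) = 96.33 mol
For 14.11 mol C2H6, stoichiometry requires (7/2) × 14.11 = 49.38 mol O2; 96.33 mol is available, so C2H6 is limiting.
n(CO2) = (4/2) × 14.11 = 28.22 mol
V(CO2) = nRT/P = 28.22 × 62.36 × 809 / 26300 = 54.13 L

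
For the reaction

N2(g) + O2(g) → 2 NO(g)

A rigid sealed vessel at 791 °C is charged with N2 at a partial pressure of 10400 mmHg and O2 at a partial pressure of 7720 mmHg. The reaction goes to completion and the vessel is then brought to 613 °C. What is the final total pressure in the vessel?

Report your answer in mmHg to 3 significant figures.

With V and T fixed, P_i ∝ n_i, so the mole ratios apply directly to partial pressures at 791 °C.
P(O2) required for 10400 mmHg of N2 = (1/1) × 10400 = 10400 mmHg; available 7720 mmHg, so O2 is limiting.
P(N2) remaining = 10400 − (1/1) × 7720 = 2680 mmHg
P(gaseous products) = (2)/1 × 7720 = 15440 mmHg
P_total at 791 °C = 2680 + 15440 = 18120 mmHg
Scaling to 613 °C: P = 18120 × 886.15/1064.15 = 15090 mmHg

15100 mmHg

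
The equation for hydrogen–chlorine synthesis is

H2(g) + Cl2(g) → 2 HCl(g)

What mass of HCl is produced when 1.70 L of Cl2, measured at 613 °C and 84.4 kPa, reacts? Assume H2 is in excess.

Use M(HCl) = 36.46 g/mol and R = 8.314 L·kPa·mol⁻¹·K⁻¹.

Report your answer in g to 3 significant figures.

n(Cl2) = PV/RT = (84.4 × 1.70) / (8.314 × 886.15) = 0.01947 mol
n(HCl) = (2/1) × 0.01947 = 0.03894 mol
m(HCl) = 0.03894 × 36.46 = 1.420 g

1.42 g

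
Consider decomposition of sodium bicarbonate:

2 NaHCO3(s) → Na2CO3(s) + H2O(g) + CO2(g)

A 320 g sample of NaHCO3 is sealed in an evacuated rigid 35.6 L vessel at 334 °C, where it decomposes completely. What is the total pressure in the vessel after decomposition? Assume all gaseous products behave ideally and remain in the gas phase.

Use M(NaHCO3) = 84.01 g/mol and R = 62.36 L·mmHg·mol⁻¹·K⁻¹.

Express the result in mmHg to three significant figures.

4050 mmHg

n(NaHCO3) = 320 / 84.01 = 3.809 mol
n(gas produced) = (2/2) × 3.809 = 3.809 mol
P = nRT/V = 3.809 × 62.36 × 607.15 / 35.6 = 4051 mmHg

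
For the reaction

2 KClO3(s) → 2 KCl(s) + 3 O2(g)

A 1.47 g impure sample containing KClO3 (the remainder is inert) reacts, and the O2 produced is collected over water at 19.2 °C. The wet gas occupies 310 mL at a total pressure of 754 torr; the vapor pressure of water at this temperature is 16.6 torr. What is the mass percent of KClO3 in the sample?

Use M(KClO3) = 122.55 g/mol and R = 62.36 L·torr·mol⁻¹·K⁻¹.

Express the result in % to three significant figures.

P(O2) = 754 − 16.6 = 737.4 torr
n(O2) = PV/RT = (737.4 × 0.3100) / (62.36 × 292.35) = 0.01254 mol
n(KClO3) = (2/3) × 0.01254 = 0.008360 mol
m(KClO3) = 0.008360 × 122.55 = 1.025 g
%KClO3 = 1.025 / 1.47 × 100 = 69.73%

69.7 %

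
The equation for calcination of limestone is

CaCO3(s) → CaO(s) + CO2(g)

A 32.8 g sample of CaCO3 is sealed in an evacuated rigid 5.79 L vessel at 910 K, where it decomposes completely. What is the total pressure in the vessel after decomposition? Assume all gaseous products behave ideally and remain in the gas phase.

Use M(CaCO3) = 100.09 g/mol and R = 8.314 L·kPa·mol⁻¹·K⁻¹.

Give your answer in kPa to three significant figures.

n(CaCO3) = 32.8 / 100.09 = 0.3277 mol
n(gas produced) = (1/1) × 0.3277 = 0.3277 mol
P = nRT/V = 0.3277 × 8.314 × 910 / 5.79 = 428.2 kPa

428 kPa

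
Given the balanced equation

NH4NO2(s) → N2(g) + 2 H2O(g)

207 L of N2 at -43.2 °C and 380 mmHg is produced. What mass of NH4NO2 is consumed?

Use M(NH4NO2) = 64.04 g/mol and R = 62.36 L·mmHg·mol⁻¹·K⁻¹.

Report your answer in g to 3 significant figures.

n(N2) = PV/RT = (380 × 207) / (62.36 × 229.95) = 5.485 mol
n(NH4NO2) = (1/1) × 5.485 = 5.485 mol
m(NH4NO2) = 5.485 × 64.04 = 351.3 g

351 g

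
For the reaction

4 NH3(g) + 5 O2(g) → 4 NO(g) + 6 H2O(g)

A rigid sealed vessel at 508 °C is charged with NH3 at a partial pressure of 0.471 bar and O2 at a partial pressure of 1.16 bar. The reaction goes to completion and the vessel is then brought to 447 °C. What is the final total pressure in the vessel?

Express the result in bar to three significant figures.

Because the vessel is rigid and T is held at 508 °C, work the stoichiometry in partial pressures (P_i = n_iRT/V).
P(O2) required for 0.471 bar of NH3 = (5/4) × 0.471 = 0.5887 bar; available 1.16 bar, so NH3 is limiting.
P(O2) remaining = 1.16 − (5/4) × 0.471 = 0.5712 bar
P(gaseous products) = (4+6)/4 × 0.471 = 1.177 bar
P_total at 508 °C = 0.5712 + 1.177 = 1.748 bar
Scaling to 447 °C: P = 1.748 × 720.15/781.15 = 1.611 bar

1.61 bar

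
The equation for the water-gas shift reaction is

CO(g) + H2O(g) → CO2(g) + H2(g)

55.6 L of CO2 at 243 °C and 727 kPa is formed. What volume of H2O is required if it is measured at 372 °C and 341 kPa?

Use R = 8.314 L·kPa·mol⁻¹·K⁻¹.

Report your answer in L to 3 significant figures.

n(CO2) = PV/RT = (727 × 55.6) / (8.314 × 516.15) = 9.419 mol
n(H2O) = (1/1) × 9.419 = 9.419 mol
V = nRT/P = 9.419 × 8.314 × 645.15 / 341 = 148.2 L

148 L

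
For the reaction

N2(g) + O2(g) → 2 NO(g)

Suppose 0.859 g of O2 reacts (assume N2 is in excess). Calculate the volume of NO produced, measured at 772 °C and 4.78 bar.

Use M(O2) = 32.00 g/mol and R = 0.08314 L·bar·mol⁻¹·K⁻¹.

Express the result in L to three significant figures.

n(O2) = 0.8590 / 32.00 = 0.02684 mol
n(NO) = (2/1) × 0.02684 = 0.05368 mol
V = nRT/P = 0.05368 × 0.08314 × 1045.15 / 4.78 = 0.9758 L

0.976 L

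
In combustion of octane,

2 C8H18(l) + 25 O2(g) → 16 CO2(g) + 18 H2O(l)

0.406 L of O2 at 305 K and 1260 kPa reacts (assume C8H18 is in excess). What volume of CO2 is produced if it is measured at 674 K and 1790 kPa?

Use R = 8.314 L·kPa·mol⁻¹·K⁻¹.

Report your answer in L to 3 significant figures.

0.404 L

n(O2) = PV/RT = (1260 × 0.406) / (8.314 × 305) = 0.2017 mol
n(CO2) = (16/25) × 0.2017 = 0.1291 mol
V = nRT/P = 0.1291 × 8.314 × 674 / 1790 = 0.4042 L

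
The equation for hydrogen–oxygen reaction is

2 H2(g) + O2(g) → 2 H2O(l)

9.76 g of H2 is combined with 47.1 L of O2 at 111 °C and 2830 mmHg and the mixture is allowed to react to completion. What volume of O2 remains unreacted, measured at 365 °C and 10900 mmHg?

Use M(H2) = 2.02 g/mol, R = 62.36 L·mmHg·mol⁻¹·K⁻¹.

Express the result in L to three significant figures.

11.5 L

n(H2) = 9.76 / 2.02 = 4.832 mol
n(O2) = PV/RT = (2830 × 47.1) / (62.36 × 384.15) = 5.564 mol
For 4.832 mol H2, stoichiometry requires (1/2) × 4.832 = 2.416 mol O2; 5.564 mol is available, so H2 is limiting.
n(O2) consumed = (1/2) × 4.832 = 2.416 mol; remaining = 5.564 − 2.416 = 3.148 mol
V(O2) = nRT/P = 3.148 × 62.36 × 638.15 / 10900 = 11.49 L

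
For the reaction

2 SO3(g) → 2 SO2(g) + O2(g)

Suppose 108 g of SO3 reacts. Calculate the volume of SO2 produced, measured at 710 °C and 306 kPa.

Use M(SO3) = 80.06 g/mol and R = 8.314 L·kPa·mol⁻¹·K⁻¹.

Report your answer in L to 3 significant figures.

36.0 L

n(SO3) = 108.0 / 80.06 = 1.349 mol
n(SO2) = (2/2) × 1.349 = 1.349 mol
V = nRT/P = 1.349 × 8.314 × 983.15 / 306 = 36.03 L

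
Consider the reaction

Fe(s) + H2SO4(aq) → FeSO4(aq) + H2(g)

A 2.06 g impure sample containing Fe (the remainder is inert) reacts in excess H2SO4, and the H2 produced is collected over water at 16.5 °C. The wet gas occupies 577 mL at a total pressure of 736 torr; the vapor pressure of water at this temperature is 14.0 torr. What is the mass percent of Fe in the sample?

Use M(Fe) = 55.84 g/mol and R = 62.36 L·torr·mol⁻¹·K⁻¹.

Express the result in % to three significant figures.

62.5 %

P(H2) = 736 − 14.0 = 722.0 torr
n(H2) = PV/RT = (722.0 × 0.5770) / (62.36 × 289.65) = 0.02306 mol
n(Fe) = (1/1) × 0.02306 = 0.02306 mol
m(Fe) = 0.02306 × 55.84 = 1.288 g
%Fe = 1.288 / 2.06 × 100 = 62.52%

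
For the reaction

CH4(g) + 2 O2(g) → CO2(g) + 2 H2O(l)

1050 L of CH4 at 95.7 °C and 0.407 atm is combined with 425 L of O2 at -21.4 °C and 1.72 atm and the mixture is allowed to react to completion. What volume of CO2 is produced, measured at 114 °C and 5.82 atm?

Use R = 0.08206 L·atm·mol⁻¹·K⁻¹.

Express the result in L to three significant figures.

n(CH4) = PV/RT = (0.407 × 1050) / (0.08206 × 368.85) = 14.12 mol
n(O2) = PV/RT = (1.72 × 425) / (0.08206 × 251.75) = 35.38 mol
For 14.12 mol CH4, stoichiometry requires (2/1) × 14.12 = 28.24 mol O2; 35.38 mol is available, so CH4 is limiting.
n(CO2) = (1/1) × 14.12 = 14.12 mol
V(CO2) = nRT/P = 14.12 × 0.08206 × 387.15 / 5.82 = 77.08 L

77.1 L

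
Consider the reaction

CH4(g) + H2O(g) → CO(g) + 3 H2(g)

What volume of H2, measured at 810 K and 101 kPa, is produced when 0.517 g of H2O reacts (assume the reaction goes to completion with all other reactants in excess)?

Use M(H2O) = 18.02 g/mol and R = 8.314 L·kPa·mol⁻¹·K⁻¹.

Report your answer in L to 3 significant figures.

5.74 L

n(H2O) = 0.5170 / 18.02 = 0.02869 mol
n(H2) = (3/1) × 0.02869 = 0.08607 mol
V = nRT/P = 0.08607 × 8.314 × 810 / 101 = 5.739 L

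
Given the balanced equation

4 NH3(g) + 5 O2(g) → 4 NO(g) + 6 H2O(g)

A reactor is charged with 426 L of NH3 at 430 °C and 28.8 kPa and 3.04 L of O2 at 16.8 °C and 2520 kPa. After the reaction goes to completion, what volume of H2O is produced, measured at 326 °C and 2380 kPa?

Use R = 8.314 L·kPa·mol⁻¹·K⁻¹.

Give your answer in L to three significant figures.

n(NH3) = PV/RT = (28.8 × 426) / (8.314 × 703.15) = 2.099 mol
n(O2) = PV/RT = (2520 × 3.04) / (8.314 × 289.95) = 3.178 mol
For 2.099 mol NH3, stoichiometry requires (5/4) × 2.099 = 2.624 mol O2; 3.178 mol is available, so NH3 is limiting.
n(H2O) = (6/4) × 2.099 = 3.149 mol
V(H2O) = nRT/P = 3.149 × 8.314 × 599.15 / 2380 = 6.591 L

6.59 L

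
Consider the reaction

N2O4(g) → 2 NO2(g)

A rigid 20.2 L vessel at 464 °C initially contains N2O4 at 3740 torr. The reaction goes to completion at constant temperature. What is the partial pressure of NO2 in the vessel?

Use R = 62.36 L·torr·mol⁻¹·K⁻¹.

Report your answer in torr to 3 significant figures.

n(N2O4)₀ = PV/RT = (3740 × 20.2) / (62.36 × 737.15) = 1.643 mol
n(NO2) = (2/1) × 1.643 = 3.286 mol
P(NO2) = nRT/V = 3.286 × 62.36 × 737.15 / 20.2 = 7478 torr

7480 torr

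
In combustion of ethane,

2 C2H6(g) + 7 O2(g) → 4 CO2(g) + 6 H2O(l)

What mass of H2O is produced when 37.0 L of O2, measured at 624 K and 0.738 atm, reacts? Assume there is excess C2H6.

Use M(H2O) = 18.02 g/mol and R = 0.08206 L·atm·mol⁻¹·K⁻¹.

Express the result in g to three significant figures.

n(O2) = PV/RT = (0.738 × 37.0) / (0.08206 × 624) = 0.5333 mol
n(H2O) = (6/7) × 0.5333 = 0.4571 mol
m(H2O) = 0.4571 × 18.02 = 8.237 g

8.24 g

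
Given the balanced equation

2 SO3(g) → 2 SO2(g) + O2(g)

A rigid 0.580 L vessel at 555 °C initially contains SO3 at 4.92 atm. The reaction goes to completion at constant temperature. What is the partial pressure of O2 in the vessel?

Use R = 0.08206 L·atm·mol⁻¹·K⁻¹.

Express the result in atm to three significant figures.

n(SO3)₀ = PV/RT = (4.92 × 0.580) / (0.08206 × 828.15) = 0.04199 mol
n(O2) = (1/2) × 0.04199 = 0.02099 mol
P(O2) = nRT/V = 0.02099 × 0.08206 × 828.15 / 0.580 = 2.459 atm

2.46 atm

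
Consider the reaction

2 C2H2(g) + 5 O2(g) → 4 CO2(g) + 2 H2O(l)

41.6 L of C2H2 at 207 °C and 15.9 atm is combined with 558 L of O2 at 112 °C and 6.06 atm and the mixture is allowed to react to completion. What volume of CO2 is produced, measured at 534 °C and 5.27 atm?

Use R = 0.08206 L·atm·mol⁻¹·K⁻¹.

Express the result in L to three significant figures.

422 L

n(C2H2) = PV/RT = (15.9 × 41.6) / (0.08206 × 480.15) = 16.79 mol
n(O2) = PV/RT = (6.06 × 558) / (0.08206 × 385.15) = 107.0 mol
For 16.79 mol C2H2, stoichiometry requires (5/2) × 16.79 = 41.97 mol O2; 107.0 mol is available, so C2H2 is limiting.
n(CO2) = (4/2) × 16.79 = 33.58 mol
V(CO2) = nRT/P = 33.58 × 0.08206 × 807.15 / 5.27 = 422.0 L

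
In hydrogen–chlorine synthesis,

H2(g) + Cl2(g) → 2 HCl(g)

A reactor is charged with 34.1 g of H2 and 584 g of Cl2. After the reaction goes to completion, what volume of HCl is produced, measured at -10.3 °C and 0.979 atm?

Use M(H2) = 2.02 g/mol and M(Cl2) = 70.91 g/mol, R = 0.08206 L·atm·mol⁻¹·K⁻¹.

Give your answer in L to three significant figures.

n(H2) = 34.1 / 2.02 = 16.88 mol
n(Cl2) = 584 / 70.91 = 8.236 mol
For 16.88 mol H2, stoichiometry requires (1/1) × 16.88 = 16.88 mol Cl2; 8.236 mol is available, so Cl2 is limiting.
n(HCl) = (2/1) × 8.236 = 16.47 mol
V(HCl) = nRT/P = 16.47 × 0.08206 × 262.85 / 0.979 = 362.9 L

363 L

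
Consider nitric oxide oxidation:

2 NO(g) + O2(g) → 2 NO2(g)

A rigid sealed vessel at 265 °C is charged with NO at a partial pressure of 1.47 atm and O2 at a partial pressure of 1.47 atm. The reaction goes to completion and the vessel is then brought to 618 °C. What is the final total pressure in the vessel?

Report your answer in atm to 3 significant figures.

3.65 atm

At constant V, partial pressures at 265 °C are proportional to moles, so apply stoichiometry directly to pressures.
P(O2) required for 1.47 atm of NO = (1/2) × 1.47 = 0.7350 atm; available 1.47 atm, so NO is limiting.
P(O2) remaining = 1.47 − (1/2) × 1.47 = 0.7350 atm
P(gaseous products) = (2)/2 × 1.47 = 1.470 atm
P_total at 265 °C = 0.7350 + 1.470 = 2.205 atm
Scaling to 618 °C: P = 2.205 × 891.15/538.15 = 3.651 atm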